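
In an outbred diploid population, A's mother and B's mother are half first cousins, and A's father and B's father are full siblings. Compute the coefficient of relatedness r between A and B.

0.140625

Wright's path rule: contributions from independent ancestry routes add.
A and B are related in two ways: half second cousins through their mothers (r = 1/64) and first cousins through their fathers (r = 1/8).
r = 1/64 + 1/8 = 0.140625.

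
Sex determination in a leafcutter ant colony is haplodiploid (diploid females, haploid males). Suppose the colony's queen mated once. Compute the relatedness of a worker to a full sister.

0.75

Haplodiploid full sisters inherit their father's entire haploid genome identically (contributing 1/2) and on average half of their mother's contribution (1/2 · 1/2 = 1/4); r = 1/2 + 1/4 = 3/4.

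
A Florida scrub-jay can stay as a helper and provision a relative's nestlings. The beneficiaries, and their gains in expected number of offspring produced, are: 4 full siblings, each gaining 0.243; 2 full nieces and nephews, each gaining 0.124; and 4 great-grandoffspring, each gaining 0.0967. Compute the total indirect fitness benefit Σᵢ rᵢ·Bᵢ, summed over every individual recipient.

r to a full sibling = 1/2 (full sibs share both parents — two paths of length 2: r = 2·(1/2)^2 = 1/2).
r to a full niece or nephew = 1/4 (full aunt/uncle↔niece/nephew: two paths of length 3 through the shared grandparent pair: r = 2·(1/2)^3 = 1/4).
r to a great-grandoffspring = 0.125 (three parent–offspring links: r = (1/2)^3 = 1/8).
Summing one r·B term per recipient: 4·0.5·0.243 + 2·0.25·0.124 + 4·0.125·0.0967 = 0.59635.

0.59635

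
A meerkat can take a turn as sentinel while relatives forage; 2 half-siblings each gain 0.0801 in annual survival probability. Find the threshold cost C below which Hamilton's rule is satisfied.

r to a half-sibling = 0.25 (half-sibs share one parent — one path of length 2: r = (1/2)^2 = 1/4).
Hamilton's rule: n·r·B > C, so the trait is favored while C < n·r·B = 2·0.25·0.0801 = 0.04005.

0.04005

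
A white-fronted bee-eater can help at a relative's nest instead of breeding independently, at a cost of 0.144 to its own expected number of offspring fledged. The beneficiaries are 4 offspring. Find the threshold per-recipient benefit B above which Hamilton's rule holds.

r to an offspring = 1/2 (one parent–offspring link: r = (1/2)^1 = 1/2).
Hamilton's rule with n recipients of equal r: n·r·B > C, so B > C/(n·r) = 0.144/(4·0.5) = 0.072.

0.072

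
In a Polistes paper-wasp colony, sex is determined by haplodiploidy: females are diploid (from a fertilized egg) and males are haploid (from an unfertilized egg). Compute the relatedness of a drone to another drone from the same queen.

0.5

Haploid brothers each carry a random half of the queen's diploid genome, so on average they share half: r = 1/2.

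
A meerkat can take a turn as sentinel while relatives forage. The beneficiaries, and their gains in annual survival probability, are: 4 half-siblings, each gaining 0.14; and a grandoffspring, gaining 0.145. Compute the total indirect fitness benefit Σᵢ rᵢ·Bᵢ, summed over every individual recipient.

r to a half-sibling = 0.25 (half-sibs share one parent — one path of length 2: r = (1/2)^2 = 1/4).
r to a grandoffspring = 0.25 (two parent–offspring links: r = (1/2)^2 = 1/4).
Summing one r·B term per recipient: 4·0.25·0.14 + 1·0.25·0.145 = 0.17625.

0.17625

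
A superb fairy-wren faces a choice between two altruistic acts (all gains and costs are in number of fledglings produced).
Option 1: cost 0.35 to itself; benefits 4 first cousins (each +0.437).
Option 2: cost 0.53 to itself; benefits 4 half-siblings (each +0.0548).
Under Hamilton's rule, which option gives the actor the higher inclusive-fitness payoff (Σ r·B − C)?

Option 1

Option 1: r to a first cousin = 0.125.
Option 1: Σ r·B − C = (4·0.125·0.437) − 0.35 = -0.1315.
Option 2: r to a half-sibling = 0.25.
Option 2: Σ r·B − C = (4·0.25·0.0548) − 0.53 = -0.4752.
Option 1 has the higher net inclusive-fitness payoff.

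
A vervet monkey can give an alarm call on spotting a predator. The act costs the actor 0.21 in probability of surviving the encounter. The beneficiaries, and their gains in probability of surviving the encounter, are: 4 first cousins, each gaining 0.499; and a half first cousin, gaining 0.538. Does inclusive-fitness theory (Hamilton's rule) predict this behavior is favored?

Hamilton's rule: the trait is favored when the sum of r·B over every recipient exceeds the actor's cost C.
r to a first cousin = 0.125 (first cousins share one grandparent pair — two paths of length 4: r = 2·(1/2)^4 = 1/8).
r to a half first cousin = 0.0625 (half first cousins share one grandparent — one path of length 4: r = (1/2)^4 = 1/16).
Summing one r·B term per recipient: 4·0.125·0.499 + 1·0.0625·0.538 = 0.283125.
0.283125 > 0.21: the indirect benefit exceeds the cost.

Yes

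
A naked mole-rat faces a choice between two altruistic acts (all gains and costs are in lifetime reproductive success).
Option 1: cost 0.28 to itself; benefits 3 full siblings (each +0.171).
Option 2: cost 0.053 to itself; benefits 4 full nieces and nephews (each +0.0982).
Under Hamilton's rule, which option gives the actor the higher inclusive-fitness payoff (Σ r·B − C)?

Option 2

Option 1: r to a full sibling = 0.5.
Option 1: Σ r·B − C = (3·0.5·0.171) − 0.28 = -0.0235.
Option 2: r to a full niece or nephew = 0.25.
Option 2: Σ r·B − C = (4·0.25·0.0982) − 0.053 = 0.0452.
Option 2 has the higher net inclusive-fitness payoff.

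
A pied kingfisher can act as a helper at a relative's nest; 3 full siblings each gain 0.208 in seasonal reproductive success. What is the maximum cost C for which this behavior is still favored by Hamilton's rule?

0.312

r to a full sibling = 0.5 (full sibs share both parents — two paths of length 2: r = 2·(1/2)^2 = 1/2).
Hamilton's rule: n·r·B > C, so the trait is favored while C < n·r·B = 3·0.5·0.208 = 0.312.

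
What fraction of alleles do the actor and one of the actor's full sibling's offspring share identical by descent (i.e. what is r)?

0.25

Each parent–offspring link contributes a factor of 1/2, and independent paths through distinct common ancestors add.
Full aunt/uncle↔niece/nephew: two paths of length 3 through the shared grandparent pair: r = 2·(1/2)^3 = 1/4.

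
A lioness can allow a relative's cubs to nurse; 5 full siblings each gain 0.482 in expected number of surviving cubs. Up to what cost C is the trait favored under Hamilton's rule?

1.205

r to a full sibling = 1/2 (full sibs share both parents — two paths of length 2: r = 2·(1/2)^2 = 1/2).
Hamilton's rule: n·r·B > C, so the trait is favored while C < n·r·B = 5·0.5·0.482 = 1.205.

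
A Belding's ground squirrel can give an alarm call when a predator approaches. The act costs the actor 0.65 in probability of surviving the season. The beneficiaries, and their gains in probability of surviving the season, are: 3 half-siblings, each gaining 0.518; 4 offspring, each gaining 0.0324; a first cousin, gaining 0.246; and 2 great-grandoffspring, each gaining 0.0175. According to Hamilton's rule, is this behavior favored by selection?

No

Hamilton's rule: the trait is favored when the sum of r·B over every recipient exceeds the actor's cost C.
r to a half-sibling = 0.25 (half-sibs share one parent — one path of length 2: r = (1/2)^2 = 1/4).
r to an offspring = 0.5 (one parent–offspring link: r = (1/2)^1 = 1/2).
r to a first cousin = 1/8 (first cousins share one grandparent pair — two paths of length 4: r = 2·(1/2)^4 = 1/8).
r to a great-grandoffspring = 0.125 (three parent–offspring links: r = (1/2)^3 = 1/8).
Summing one r·B term per recipient: 3·0.25·0.518 + 4·0.5·0.0324 + 1·0.125·0.246 + 2·0.125·0.0175 = 0.488425.
0.488425 < 0.65: the indirect benefit is less than the cost.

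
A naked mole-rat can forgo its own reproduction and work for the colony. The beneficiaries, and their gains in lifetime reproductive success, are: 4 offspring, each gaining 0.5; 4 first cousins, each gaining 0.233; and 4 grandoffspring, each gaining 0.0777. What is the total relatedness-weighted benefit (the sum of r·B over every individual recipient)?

r to an offspring = 0.5 (one parent–offspring link: r = (1/2)^1 = 1/2).
r to a first cousin = 0.125 (first cousins share one grandparent pair — two paths of length 4: r = 2·(1/2)^4 = 1/8).
r to a grandoffspring = 1/4 (two parent–offspring links: r = (1/2)^2 = 1/4).
Summing one r·B term per recipient: 4·0.5·0.5 + 4·0.125·0.233 + 4·0.25·0.0777 = 1.1942.

1.1942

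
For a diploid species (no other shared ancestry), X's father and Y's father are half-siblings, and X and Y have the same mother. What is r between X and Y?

0.3125

Relatedness sums over independent paths through distinct common ancestors.
X and Y are related in two ways: half first cousins through their fathers (r = 1/16) and half-sibs through their shared mother (r = 1/4).
r = 1/16 + 1/4 = 5/16 = 0.3125.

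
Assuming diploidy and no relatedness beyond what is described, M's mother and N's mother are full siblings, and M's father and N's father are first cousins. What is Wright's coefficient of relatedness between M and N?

0.15625

Wright's path rule: contributions from independent ancestry routes add.
M and N are related in two ways: first cousins through their mothers (r = 1/8) and second cousins through their fathers (r = 1/32).
r = 1/8 + 1/32 = 5/32 = 0.15625.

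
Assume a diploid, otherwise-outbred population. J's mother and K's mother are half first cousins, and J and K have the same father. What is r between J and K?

0.265625

With two independent routes of shared ancestry, r is the sum of the two contributions.
J and K are related in two ways: half second cousins through their mothers (r = 1/64) and half-sibs through their shared father (r = 1/4).
r = 1/64 + 1/4 = 0.265625.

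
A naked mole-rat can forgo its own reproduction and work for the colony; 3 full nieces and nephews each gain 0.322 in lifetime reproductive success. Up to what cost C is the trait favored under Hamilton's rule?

r to a full niece or nephew = 0.25 (full aunt/uncle↔niece/nephew: two paths of length 3 through the shared grandparent pair: r = 2·(1/2)^3 = 1/4).
Hamilton's rule: n·r·B > C, so the trait is favored while C < n·r·B = 3·0.25·0.322 = 0.2415.

0.2415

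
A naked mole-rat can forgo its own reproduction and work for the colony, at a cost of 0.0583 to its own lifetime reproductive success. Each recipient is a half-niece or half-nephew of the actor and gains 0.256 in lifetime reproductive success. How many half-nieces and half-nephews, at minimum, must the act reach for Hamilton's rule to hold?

r to a half-niece or half-nephew = 1/8 (half-aunt/uncle↔niece/nephew: one path of length 3: r = (1/2)^3 = 1/8).
Hamilton's rule: n·r·B > C  ⇒  n > C/(r·B) = 0.0583/(0.125·0.256) = 1.822.
The smallest integer exceeding 1.822 is 2.

2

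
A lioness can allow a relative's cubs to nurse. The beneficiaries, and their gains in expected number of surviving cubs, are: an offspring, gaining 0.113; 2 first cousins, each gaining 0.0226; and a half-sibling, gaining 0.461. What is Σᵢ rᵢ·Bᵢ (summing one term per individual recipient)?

0.1774

r to an offspring = 1/2 (one parent–offspring link: r = (1/2)^1 = 1/2).
r to a first cousin = 0.125 (first cousins share one grandparent pair — two paths of length 4: r = 2·(1/2)^4 = 1/8).
r to a half-sibling = 0.25 (half-sibs share one parent — one path of length 2: r = (1/2)^2 = 1/4).
Summing one r·B term per recipient: 1·0.5·0.113 + 2·0.125·0.0226 + 1·0.25·0.461 = 0.1774.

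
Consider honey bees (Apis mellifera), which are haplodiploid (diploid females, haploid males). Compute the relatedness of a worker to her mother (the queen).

One meiotic link between diploid queen and diploid daughter: r = 1/2.

0.5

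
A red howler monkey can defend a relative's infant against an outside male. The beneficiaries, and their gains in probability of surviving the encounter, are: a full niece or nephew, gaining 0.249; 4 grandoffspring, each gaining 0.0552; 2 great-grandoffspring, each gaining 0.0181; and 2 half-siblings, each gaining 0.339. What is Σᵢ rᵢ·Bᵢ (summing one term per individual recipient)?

0.291475

r to a full niece or nephew = 1/4 (full aunt/uncle↔niece/nephew: two paths of length 3 through the shared grandparent pair: r = 2·(1/2)^3 = 1/4).
r to a grandoffspring = 0.25 (two parent–offspring links: r = (1/2)^2 = 1/4).
r to a great-grandoffspring = 0.125 (three parent–offspring links: r = (1/2)^3 = 1/8).
r to a half-sibling = 0.25 (half-sibs share one parent — one path of length 2: r = (1/2)^2 = 1/4).
Summing one r·B term per recipient: 1·0.25·0.249 + 4·0.25·0.0552 + 2·0.125·0.0181 + 2·0.25·0.339 = 0.291475.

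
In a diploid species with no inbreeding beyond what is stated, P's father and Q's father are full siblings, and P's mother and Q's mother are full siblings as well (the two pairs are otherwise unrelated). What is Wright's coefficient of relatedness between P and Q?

Wright's path rule: contributions from independent ancestry routes add.
P and Q are related in two ways: first cousins through their fathers (r = 1/8) and first cousins through their mothers (r = 1/8) — i.e. double first cousins.
r = 1/8 + 1/8 = 0.25.

0.25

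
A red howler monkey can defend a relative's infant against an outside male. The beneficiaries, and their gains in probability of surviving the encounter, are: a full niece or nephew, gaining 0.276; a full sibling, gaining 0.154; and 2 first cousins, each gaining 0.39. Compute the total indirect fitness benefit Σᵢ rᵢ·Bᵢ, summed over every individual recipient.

r to a full niece or nephew = 0.25 (full aunt/uncle↔niece/nephew: two paths of length 3 through the shared grandparent pair: r = 2·(1/2)^3 = 1/4).
r to a full sibling = 0.5 (full sibs share both parents — two paths of length 2: r = 2·(1/2)^2 = 1/2).
r to a first cousin = 0.125 (first cousins share one grandparent pair — two paths of length 4: r = 2·(1/2)^4 = 1/8).
Summing one r·B term per recipient: 1·0.25·0.276 + 1·0.5·0.154 + 2·0.125·0.39 = 0.2435.

0.2435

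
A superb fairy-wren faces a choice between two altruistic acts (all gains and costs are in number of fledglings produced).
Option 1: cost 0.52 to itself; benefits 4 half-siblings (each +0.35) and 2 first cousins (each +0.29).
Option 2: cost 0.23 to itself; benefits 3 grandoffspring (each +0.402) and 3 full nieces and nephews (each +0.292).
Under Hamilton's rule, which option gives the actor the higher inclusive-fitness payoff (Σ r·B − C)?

Option 1: r to a half-sibling = 0.25.
Option 1: r to a first cousin = 0.125.
Option 1: Σ r·B − C = (4·0.25·0.35 + 2·0.125·0.29) − 0.52 = -0.0975.
Option 2: r to a grandoffspring = 0.25.
Option 2: r to a full niece or nephew = 0.25.
Option 2: Σ r·B − C = (3·0.25·0.402 + 3·0.25·0.292) − 0.23 = 0.2905.
Option 2 has the higher net inclusive-fitness payoff.

Option 2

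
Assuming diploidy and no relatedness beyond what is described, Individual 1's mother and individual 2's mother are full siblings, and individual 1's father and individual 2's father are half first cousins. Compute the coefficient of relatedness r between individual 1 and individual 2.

0.140625

Relatedness sums over independent paths through distinct common ancestors.
Individual 1 and individual 2 are related in two ways: first cousins through their mothers (r = 1/8) and half second cousins through their fathers (r = 1/64).
r = 1/8 + 1/64 = 0.140625.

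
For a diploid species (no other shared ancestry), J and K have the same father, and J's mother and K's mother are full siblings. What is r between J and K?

Relatedness sums over independent paths through distinct common ancestors.
J and K are related in two ways: half-sibs through their shared father (r = 1/4) and first cousins through their mothers (r = 1/8).
r = 1/4 + 1/8 = 0.375.

0.375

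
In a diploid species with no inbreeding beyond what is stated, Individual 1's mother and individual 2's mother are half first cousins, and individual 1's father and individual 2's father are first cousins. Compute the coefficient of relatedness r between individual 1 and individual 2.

Relatedness sums over independent paths through distinct common ancestors.
Individual 1 and individual 2 are related in two ways: half second cousins through their mothers (r = 1/64) and second cousins through their fathers (r = 1/32).
r = 1/64 + 1/32 = 3/64 = 0.046875.

0.046875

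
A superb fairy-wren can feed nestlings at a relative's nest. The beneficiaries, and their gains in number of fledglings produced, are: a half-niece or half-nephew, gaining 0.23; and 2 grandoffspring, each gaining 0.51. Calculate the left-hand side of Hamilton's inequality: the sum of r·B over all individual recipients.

r to a half-niece or half-nephew = 1/8 (half-aunt/uncle↔niece/nephew: one path of length 3: r = (1/2)^3 = 1/8).
r to a grandoffspring = 0.25 (two parent–offspring links: r = (1/2)^2 = 1/4).
Summing one r·B term per recipient: 1·0.125·0.23 + 2·0.25·0.51 = 0.28375.

0.28375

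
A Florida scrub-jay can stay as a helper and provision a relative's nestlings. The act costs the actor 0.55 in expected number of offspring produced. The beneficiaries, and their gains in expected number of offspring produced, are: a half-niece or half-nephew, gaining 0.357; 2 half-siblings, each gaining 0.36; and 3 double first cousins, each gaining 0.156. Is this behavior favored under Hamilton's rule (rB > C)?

No

Hamilton's rule: the trait is favored when the sum of r·B over every recipient exceeds the actor's cost C.
r to a half-niece or half-nephew = 0.125 (half-aunt/uncle↔niece/nephew: one path of length 3: r = (1/2)^3 = 1/8).
r to a half-sibling = 1/4 (half-sibs share one parent — one path of length 2: r = (1/2)^2 = 1/4).
r to a double first cousin = 0.25 (double first cousins share both grandparent pairs — four paths of length 4: r = 4·(1/2)^4 = 1/4).
Summing one r·B term per recipient: 1·0.125·0.357 + 2·0.25·0.36 + 3·0.25·0.156 = 0.341625.
0.341625 < 0.55: the indirect benefit is less than the cost.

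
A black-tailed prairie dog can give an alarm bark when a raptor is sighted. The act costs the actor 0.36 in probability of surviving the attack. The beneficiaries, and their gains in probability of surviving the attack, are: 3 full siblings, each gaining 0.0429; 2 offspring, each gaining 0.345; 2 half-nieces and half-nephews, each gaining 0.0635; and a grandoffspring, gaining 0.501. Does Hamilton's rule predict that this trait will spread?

Hamilton's rule: the trait is favored when the sum of r·B over every recipient exceeds the actor's cost C.
r to a full sibling = 1/2 (full sibs share both parents — two paths of length 2: r = 2·(1/2)^2 = 1/2).
r to an offspring = 1/2 (one parent–offspring link: r = (1/2)^1 = 1/2).
r to a half-niece or half-nephew = 1/8 (half-aunt/uncle↔niece/nephew: one path of length 3: r = (1/2)^3 = 1/8).
r to a grandoffspring = 1/4 (two parent–offspring links: r = (1/2)^2 = 1/4).
Summing one r·B term per recipient: 3·0.5·0.0429 + 2·0.5·0.345 + 2·0.125·0.0635 + 1·0.25·0.501 = 0.550475.
0.550475 > 0.36: the indirect benefit exceeds the cost.

Yes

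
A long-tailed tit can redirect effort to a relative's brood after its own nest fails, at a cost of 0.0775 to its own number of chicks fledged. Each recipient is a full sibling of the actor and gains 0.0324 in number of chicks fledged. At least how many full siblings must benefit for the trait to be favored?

r to a full sibling = 1/2 (full sibs share both parents — two paths of length 2: r = 2·(1/2)^2 = 1/2).
Hamilton's rule: n·r·B > C  ⇒  n > C/(r·B) = 0.0775/(0.5·0.0324) = 4.784.
The smallest integer exceeding 4.784 is 5.

5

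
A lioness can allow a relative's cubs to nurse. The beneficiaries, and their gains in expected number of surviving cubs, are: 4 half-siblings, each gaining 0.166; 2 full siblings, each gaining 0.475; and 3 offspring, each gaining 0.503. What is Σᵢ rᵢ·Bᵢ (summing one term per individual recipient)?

r to a half-sibling = 0.25 (half-sibs share one parent — one path of length 2: r = (1/2)^2 = 1/4).
r to a full sibling = 0.5 (full sibs share both parents — two paths of length 2: r = 2·(1/2)^2 = 1/2).
r to an offspring = 0.5 (one parent–offspring link: r = (1/2)^1 = 1/2).
Summing one r·B term per recipient: 4·0.25·0.166 + 2·0.5·0.475 + 3·0.5·0.503 = 1.3955.

1.3955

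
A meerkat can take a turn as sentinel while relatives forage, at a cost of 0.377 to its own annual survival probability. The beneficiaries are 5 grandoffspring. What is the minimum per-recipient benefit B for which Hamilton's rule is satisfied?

0.3016

r to a grandoffspring = 1/4 (two parent–offspring links: r = (1/2)^2 = 1/4).
Hamilton's rule with n recipients of equal r: n·r·B > C, so B > C/(n·r) = 0.377/(5·0.25) = 0.3016.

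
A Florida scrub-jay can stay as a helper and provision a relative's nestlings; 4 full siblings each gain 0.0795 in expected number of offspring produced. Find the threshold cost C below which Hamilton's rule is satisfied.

r to a full sibling = 0.5 (full sibs share both parents — two paths of length 2: r = 2·(1/2)^2 = 1/2).
Hamilton's rule: n·r·B > C, so the trait is favored while C < n·r·B = 4·0.5·0.0795 = 0.159.

0.159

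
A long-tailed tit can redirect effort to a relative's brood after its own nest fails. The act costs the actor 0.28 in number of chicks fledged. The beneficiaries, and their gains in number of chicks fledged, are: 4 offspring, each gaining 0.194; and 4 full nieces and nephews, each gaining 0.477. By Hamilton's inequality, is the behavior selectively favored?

Yes

Hamilton's rule: the trait is favored when the sum of r·B over every recipient exceeds the actor's cost C.
r to an offspring = 0.5 (one parent–offspring link: r = (1/2)^1 = 1/2).
r to a full niece or nephew = 0.25 (full aunt/uncle↔niece/nephew: two paths of length 3 through the shared grandparent pair: r = 2·(1/2)^3 = 1/4).
Summing one r·B term per recipient: 4·0.5·0.194 + 4·0.25·0.477 = 0.865.
0.865 > 0.28: the indirect benefit exceeds the cost.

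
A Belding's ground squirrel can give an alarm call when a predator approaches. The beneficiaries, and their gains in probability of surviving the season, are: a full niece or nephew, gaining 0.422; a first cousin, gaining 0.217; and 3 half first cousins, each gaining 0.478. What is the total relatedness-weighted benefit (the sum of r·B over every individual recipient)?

0.22225

r to a full niece or nephew = 1/4 (full aunt/uncle↔niece/nephew: two paths of length 3 through the shared grandparent pair: r = 2·(1/2)^3 = 1/4).
r to a first cousin = 1/8 (first cousins share one grandparent pair — two paths of length 4: r = 2·(1/2)^4 = 1/8).
r to a half first cousin = 1/16 (half first cousins share one grandparent — one path of length 4: r = (1/2)^4 = 1/16).
Summing one r·B term per recipient: 1·0.25·0.422 + 1·0.125·0.217 + 3·0.0625·0.478 = 0.22225.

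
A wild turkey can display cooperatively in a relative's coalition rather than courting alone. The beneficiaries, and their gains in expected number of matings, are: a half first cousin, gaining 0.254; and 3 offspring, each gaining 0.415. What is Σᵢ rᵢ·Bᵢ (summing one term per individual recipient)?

0.638375

r to a half first cousin = 0.0625 (half first cousins share one grandparent — one path of length 4: r = (1/2)^4 = 1/16).
r to an offspring = 1/2 (one parent–offspring link: r = (1/2)^1 = 1/2).
Summing one r·B term per recipient: 1·0.0625·0.254 + 3·0.5·0.415 = 0.638375.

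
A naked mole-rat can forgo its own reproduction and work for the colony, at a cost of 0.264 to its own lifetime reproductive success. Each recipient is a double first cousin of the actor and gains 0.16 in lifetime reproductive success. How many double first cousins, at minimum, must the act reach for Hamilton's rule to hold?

r to a double first cousin = 1/4 (double first cousins share both grandparent pairs — four paths of length 4: r = 4·(1/2)^4 = 1/4).
Hamilton's rule: n·r·B > C  ⇒  n > C/(r·B) = 0.264/(0.25·0.16) = 6.6.
The smallest integer exceeding 6.6 is 7.

7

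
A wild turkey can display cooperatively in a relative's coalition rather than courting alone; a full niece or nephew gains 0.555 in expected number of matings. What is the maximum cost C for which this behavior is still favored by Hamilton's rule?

r to a full niece or nephew = 0.25 (full aunt/uncle↔niece/nephew: two paths of length 3 through the shared grandparent pair: r = 2·(1/2)^3 = 1/4).
Hamilton's rule: n·r·B > C, so the trait is favored while C < n·r·B = 1·0.25·0.555 = 0.13875.

0.13875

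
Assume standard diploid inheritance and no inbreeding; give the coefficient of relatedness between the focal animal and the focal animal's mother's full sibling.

Each parent–offspring link contributes a factor of 1/2, and independent paths through distinct common ancestors add.
Full aunt/uncle↔niece/nephew: two paths of length 3 through the shared grandparent pair: r = 2·(1/2)^3 = 1/4.

0.25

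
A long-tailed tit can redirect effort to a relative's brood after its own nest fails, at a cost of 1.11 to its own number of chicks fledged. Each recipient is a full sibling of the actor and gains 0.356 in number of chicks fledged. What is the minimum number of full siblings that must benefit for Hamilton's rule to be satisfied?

7

r to a full sibling = 1/2 (full sibs share both parents — two paths of length 2: r = 2·(1/2)^2 = 1/2).
Hamilton's rule: n·r·B > C  ⇒  n > C/(r·B) = 1.11/(0.5·0.356) = 6.236.
The smallest integer exceeding 6.236 is 7.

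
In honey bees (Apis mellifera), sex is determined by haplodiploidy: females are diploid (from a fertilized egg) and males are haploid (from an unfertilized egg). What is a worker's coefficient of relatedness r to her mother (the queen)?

0.5

One meiotic link between diploid queen and diploid daughter: r = 1/2.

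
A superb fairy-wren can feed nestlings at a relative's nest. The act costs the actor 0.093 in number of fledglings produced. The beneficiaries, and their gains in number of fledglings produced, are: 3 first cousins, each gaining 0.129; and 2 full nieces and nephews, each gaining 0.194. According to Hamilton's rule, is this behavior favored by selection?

Yes

Hamilton's rule: the trait is favored when the sum of r·B over every recipient exceeds the actor's cost C.
r to a first cousin = 1/8 (first cousins share one grandparent pair — two paths of length 4: r = 2·(1/2)^4 = 1/8).
r to a full niece or nephew = 1/4 (full aunt/uncle↔niece/nephew: two paths of length 3 through the shared grandparent pair: r = 2·(1/2)^3 = 1/4).
Summing one r·B term per recipient: 3·0.125·0.129 + 2·0.25·0.194 = 0.145375.
0.145375 > 0.093: the indirect benefit exceeds the cost.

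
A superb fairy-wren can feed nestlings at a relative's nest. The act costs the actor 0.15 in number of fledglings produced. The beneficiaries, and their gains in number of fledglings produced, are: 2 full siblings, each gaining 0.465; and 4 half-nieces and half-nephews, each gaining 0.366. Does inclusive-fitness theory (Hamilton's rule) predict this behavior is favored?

Hamilton's rule: the trait is favored when the sum of r·B over every recipient exceeds the actor's cost C.
r to a full sibling = 1/2 (full sibs share both parents — two paths of length 2: r = 2·(1/2)^2 = 1/2).
r to a half-niece or half-nephew = 0.125 (half-aunt/uncle↔niece/nephew: one path of length 3: r = (1/2)^3 = 1/8).
Summing one r·B term per recipient: 2·0.5·0.465 + 4·0.125·0.366 = 0.648.
0.648 > 0.15: the indirect benefit exceeds the cost.

Yes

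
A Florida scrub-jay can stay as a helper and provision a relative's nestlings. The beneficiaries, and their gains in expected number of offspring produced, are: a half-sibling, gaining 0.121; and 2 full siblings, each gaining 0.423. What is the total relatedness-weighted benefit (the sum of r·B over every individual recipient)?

r to a half-sibling = 0.25 (half-sibs share one parent — one path of length 2: r = (1/2)^2 = 1/4).
r to a full sibling = 0.5 (full sibs share both parents — two paths of length 2: r = 2·(1/2)^2 = 1/2).
Summing one r·B term per recipient: 1·0.25·0.121 + 2·0.5·0.423 = 0.45325.

0.45325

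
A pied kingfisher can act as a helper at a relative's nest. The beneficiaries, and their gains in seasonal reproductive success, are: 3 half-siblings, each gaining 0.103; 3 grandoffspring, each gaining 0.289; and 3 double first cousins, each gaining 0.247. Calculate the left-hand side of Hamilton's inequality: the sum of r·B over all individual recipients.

r to a half-sibling = 1/4 (half-sibs share one parent — one path of length 2: r = (1/2)^2 = 1/4).
r to a grandoffspring = 1/4 (two parent–offspring links: r = (1/2)^2 = 1/4).
r to a double first cousin = 0.25 (double first cousins share both grandparent pairs — four paths of length 4: r = 4·(1/2)^4 = 1/4).
Summing one r·B term per recipient: 3·0.25·0.103 + 3·0.25·0.289 + 3·0.25·0.247 = 0.47925.

0.47925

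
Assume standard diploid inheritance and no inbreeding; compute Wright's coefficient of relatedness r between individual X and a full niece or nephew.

0.25

Each parent–offspring link contributes a factor of 1/2, and independent paths through distinct common ancestors add.
Full aunt/uncle↔niece/nephew: two paths of length 3 through the shared grandparent pair: r = 2·(1/2)^3 = 1/4.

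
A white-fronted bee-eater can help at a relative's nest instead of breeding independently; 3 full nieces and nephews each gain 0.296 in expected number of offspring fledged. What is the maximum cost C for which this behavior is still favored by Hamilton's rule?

0.222

r to a full niece or nephew = 0.25 (full aunt/uncle↔niece/nephew: two paths of length 3 through the shared grandparent pair: r = 2·(1/2)^3 = 1/4).
Hamilton's rule: n·r·B > C, so the trait is favored while C < n·r·B = 3·0.25·0.296 = 0.222.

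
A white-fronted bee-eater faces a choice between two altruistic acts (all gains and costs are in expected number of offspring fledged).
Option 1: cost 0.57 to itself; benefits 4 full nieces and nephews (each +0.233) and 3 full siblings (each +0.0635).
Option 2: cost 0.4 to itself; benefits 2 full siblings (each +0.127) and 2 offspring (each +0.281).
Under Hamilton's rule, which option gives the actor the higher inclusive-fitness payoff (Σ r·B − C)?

Option 2

Option 1: r to a full niece or nephew = 0.25.
Option 1: r to a full sibling = 0.5.
Option 1: Σ r·B − C = (4·0.25·0.233 + 3·0.5·0.0635) − 0.57 = -0.24175.
Option 2: r to a full sibling = 0.5.
Option 2: r to an offspring = 0.5.
Option 2: Σ r·B − C = (2·0.5·0.127 + 2·0.5·0.281) − 0.4 = 0.008.
Option 2 has the higher net inclusive-fitness payoff.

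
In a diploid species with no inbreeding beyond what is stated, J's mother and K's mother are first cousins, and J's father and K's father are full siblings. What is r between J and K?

0.15625

With two independent routes of shared ancestry, r is the sum of the two contributions.
J and K are related in two ways: second cousins through their mothers (r = 1/32) and first cousins through their fathers (r = 1/8).
r = 1/32 + 1/8 = 0.15625.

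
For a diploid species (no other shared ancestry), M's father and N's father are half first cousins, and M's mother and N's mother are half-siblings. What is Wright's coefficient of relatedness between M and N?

0.078125

Independent pedigree routes through distinct common ancestors add.
M and N are related in two ways: half second cousins through their fathers (r = 1/64) and half first cousins through their mothers (r = 1/16).
r = 1/64 + 1/16 = 5/64 = 0.078125.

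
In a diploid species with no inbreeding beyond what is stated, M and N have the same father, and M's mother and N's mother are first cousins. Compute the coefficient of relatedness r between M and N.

Wright's path rule: contributions from independent ancestry routes add.
M and N are related in two ways: half-sibs through their shared father (r = 1/4) and second cousins through their mothers (r = 1/32).
r = 1/4 + 1/32 = 9/32 = 0.28125.

0.28125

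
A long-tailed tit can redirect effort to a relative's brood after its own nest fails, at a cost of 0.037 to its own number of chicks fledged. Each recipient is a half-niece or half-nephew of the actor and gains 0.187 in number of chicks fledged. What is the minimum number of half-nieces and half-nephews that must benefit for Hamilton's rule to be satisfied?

r to a half-niece or half-nephew = 1/8 (half-aunt/uncle↔niece/nephew: one path of length 3: r = (1/2)^3 = 1/8).
Hamilton's rule: n·r·B > C  ⇒  n > C/(r·B) = 0.037/(0.125·0.187) = 1.583.
The smallest integer exceeding 1.583 is 2.

2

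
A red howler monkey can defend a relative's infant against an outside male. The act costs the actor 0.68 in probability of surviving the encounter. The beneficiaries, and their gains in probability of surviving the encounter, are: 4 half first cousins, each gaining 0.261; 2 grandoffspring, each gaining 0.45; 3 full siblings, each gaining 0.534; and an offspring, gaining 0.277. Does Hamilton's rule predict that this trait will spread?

Hamilton's rule: the trait is favored when the sum of r·B over every recipient exceeds the actor's cost C.
r to a half first cousin = 1/16 (half first cousins share one grandparent — one path of length 4: r = (1/2)^4 = 1/16).
r to a grandoffspring = 1/4 (two parent–offspring links: r = (1/2)^2 = 1/4).
r to a full sibling = 0.5 (full sibs share both parents — two paths of length 2: r = 2·(1/2)^2 = 1/2).
r to an offspring = 0.5 (one parent–offspring link: r = (1/2)^1 = 1/2).
Summing one r·B term per recipient: 4·0.0625·0.261 + 2·0.25·0.45 + 3·0.5·0.534 + 1·0.5·0.277 = 1.22975.
1.22975 > 0.68: the indirect benefit exceeds the cost.

Yes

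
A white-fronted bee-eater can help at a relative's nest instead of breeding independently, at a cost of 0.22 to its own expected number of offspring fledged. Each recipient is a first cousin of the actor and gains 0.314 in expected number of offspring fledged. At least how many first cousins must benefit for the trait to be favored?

6

r to a first cousin = 1/8 (first cousins share one grandparent pair — two paths of length 4: r = 2·(1/2)^4 = 1/8).
Hamilton's rule: n·r·B > C  ⇒  n > C/(r·B) = 0.22/(0.125·0.314) = 5.605.
The smallest integer exceeding 5.605 is 6.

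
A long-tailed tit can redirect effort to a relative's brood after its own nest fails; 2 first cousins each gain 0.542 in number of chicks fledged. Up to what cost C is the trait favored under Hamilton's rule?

r to a first cousin = 0.125 (first cousins share one grandparent pair — two paths of length 4: r = 2·(1/2)^4 = 1/8).
Hamilton's rule: n·r·B > C, so the trait is favored while C < n·r·B = 2·0.125·0.542 = 0.1355.

0.1355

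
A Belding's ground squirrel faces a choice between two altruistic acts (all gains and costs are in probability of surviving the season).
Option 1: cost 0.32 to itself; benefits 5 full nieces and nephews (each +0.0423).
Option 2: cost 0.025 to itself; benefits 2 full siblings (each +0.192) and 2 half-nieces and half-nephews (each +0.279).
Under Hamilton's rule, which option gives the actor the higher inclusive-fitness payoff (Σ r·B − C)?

Option 2

Option 1: r to a full niece or nephew = 0.25.
Option 1: Σ r·B − C = (5·0.25·0.0423) − 0.32 = -0.267125.
Option 2: r to a full sibling = 0.5.
Option 2: r to a half-niece or half-nephew = 0.125.
Option 2: Σ r·B − C = (2·0.5·0.192 + 2·0.125·0.279) − 0.025 = 0.23675.
Option 2 has the higher net inclusive-fitness payoff.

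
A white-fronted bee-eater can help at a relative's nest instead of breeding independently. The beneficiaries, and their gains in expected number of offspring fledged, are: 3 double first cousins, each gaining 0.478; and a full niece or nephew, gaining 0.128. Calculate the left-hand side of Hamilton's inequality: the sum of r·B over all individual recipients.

0.3905

r to a double first cousin = 1/4 (double first cousins share both grandparent pairs — four paths of length 4: r = 4·(1/2)^4 = 1/4).
r to a full niece or nephew = 1/4 (full aunt/uncle↔niece/nephew: two paths of length 3 through the shared grandparent pair: r = 2·(1/2)^3 = 1/4).
Summing one r·B term per recipient: 3·0.25·0.478 + 1·0.25·0.128 = 0.3905.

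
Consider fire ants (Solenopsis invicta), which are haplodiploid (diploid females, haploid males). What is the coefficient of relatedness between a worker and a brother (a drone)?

Her haploid brother carries none of their father's genes and a random half of their mother's genome; that half matches the maternal half of her own genome with probability 1/2: r = 1/2 · 1/2 = 1/4.

0.25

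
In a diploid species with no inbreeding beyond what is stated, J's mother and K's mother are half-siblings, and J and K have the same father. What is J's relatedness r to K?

0.3125

With two independent routes of shared ancestry, r is the sum of the two contributions.
J and K are related in two ways: half first cousins through their mothers (r = 1/16) and half-sibs through their shared father (r = 1/4).
r = 1/16 + 1/4 = 0.3125.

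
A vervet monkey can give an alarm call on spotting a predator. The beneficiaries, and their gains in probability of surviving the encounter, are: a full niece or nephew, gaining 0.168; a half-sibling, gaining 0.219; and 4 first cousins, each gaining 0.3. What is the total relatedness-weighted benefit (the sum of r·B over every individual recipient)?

0.24675

r to a full niece or nephew = 0.25 (full aunt/uncle↔niece/nephew: two paths of length 3 through the shared grandparent pair: r = 2·(1/2)^3 = 1/4).
r to a half-sibling = 0.25 (half-sibs share one parent — one path of length 2: r = (1/2)^2 = 1/4).
r to a first cousin = 0.125 (first cousins share one grandparent pair — two paths of length 4: r = 2·(1/2)^4 = 1/8).
Summing one r·B term per recipient: 1·0.25·0.168 + 1·0.25·0.219 + 4·0.125·0.3 = 0.24675.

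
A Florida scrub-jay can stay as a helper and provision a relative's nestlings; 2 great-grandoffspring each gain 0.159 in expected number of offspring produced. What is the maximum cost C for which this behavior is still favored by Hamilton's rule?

r to a great-grandoffspring = 0.125 (three parent–offspring links: r = (1/2)^3 = 1/8).
Hamilton's rule: n·r·B > C, so the trait is favored while C < n·r·B = 2·0.125·0.159 = 0.03975.

0.03975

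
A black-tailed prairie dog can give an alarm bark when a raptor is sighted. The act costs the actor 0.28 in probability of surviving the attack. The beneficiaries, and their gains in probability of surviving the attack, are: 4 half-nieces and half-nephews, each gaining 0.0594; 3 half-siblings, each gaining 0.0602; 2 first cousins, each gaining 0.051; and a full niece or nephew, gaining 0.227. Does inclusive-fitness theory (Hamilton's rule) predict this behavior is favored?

No

Hamilton's rule: the trait is favored when the sum of r·B over every recipient exceeds the actor's cost C.
r to a half-niece or half-nephew = 0.125 (half-aunt/uncle↔niece/nephew: one path of length 3: r = (1/2)^3 = 1/8).
r to a half-sibling = 1/4 (half-sibs share one parent — one path of length 2: r = (1/2)^2 = 1/4).
r to a first cousin = 1/8 (first cousins share one grandparent pair — two paths of length 4: r = 2·(1/2)^4 = 1/8).
r to a full niece or nephew = 1/4 (full aunt/uncle↔niece/nephew: two paths of length 3 through the shared grandparent pair: r = 2·(1/2)^3 = 1/4).
Summing one r·B term per recipient: 4·0.125·0.0594 + 3·0.25·0.0602 + 2·0.125·0.051 + 1·0.25·0.227 = 0.14435.
0.14435 < 0.28: the indirect benefit is less than the cost.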